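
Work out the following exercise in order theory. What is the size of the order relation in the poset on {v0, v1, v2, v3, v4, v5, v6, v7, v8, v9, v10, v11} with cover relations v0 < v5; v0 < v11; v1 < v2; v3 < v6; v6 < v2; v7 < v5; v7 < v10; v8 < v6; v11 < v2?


The order relation is {(a,b) : a <= b}, reflexive so it includes (a,a).
Examples: (v0,v0), (v0,v11), (v0,v2), (v0,v5), (v1,v1), ...
Total ordered pairs: 24


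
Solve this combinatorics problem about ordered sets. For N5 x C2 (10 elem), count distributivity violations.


Distributive law: a ^ (b v c) = (a ^ b) v (a ^ c).
Check all 10^3 = 1000 ordered triples (a,b,c).
  e.g. a=(b,0), b=(a,0), c=(c,0): lhs=(b,0) != rhs=(a,0)
  e.g. a=(b,0), b=(a,0), c=(c,1): lhs=(b,0) != rhs=(a,0)
Total violating triples: 16


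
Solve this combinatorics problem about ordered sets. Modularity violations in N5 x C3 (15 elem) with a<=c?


Modular law: if a <= c then a v (b ^ c) = (a v b) ^ c.
Check all triples (a,b,c) with a <= c among 15 elements.
  e.g. a=(a,0), b=(c,0), c=(b,0): lhs=(a,0) != rhs=(b,0)
  e.g. a=(a,0), b=(c,1), c=(b,0): lhs=(a,0) != rhs=(b,0)
Total violating triples: 18


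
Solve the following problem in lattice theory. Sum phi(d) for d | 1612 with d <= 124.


Divisors of 1612 up to 124: [1, 2, 4, 13, 26, 31, 52, 62, 124]
phi values: [1, 1, 2, 12, 12, 30, 24, 30, 60]
Sum = 172


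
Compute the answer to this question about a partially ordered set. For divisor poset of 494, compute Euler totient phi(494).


phi(n) = n * prod_{p|n} (1 - 1/p).
Prime divisors of 494: [2, 13, 19]
phi(494) = 494 * (1 - 1/2) * (1 - 1/13) * (1 - 1/19)
phi(494) = 216


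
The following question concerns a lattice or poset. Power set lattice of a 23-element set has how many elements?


Power set = 2^n.
2^23 = 8388608


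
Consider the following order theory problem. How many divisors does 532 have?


Divisors of 532: [1, 2, 4, 7, 14, 19, 28, 38, 76, 133, 266, 532]
Count: 12


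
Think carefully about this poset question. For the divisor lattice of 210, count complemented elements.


An element a is complemented if some b has a meet b = bottom, a join b = top.
a is complemented iff gcd(a, n/a)=1, i.e. a is a unitary divisor of 210.
Complemented elements: 1, 2, 3, 5, 6, 7, ... (10 more)
Count: 16


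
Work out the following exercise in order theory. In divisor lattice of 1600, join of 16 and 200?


In a divisor lattice, join = lcm (least common multiple).
gcd(16,200) = 8
lcm(16,200) = 16*200/gcd = 3200/8 = 400


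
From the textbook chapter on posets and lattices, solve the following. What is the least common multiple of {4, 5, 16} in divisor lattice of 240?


In a divisor lattice, join = lcm (least common multiple).
Compute lcm iteratively: start with first element, then lcm(current, next).
Elements: [4, 5, 16]
lcm(4,5) = 20
lcm(20,16) = 80
Final lcm = 80


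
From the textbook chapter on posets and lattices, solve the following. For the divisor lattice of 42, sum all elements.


sigma(n) = sum of divisors.
Divisors of 42: [1, 2, 3, 6, 7, 14, 21, 42]
Sum = 96


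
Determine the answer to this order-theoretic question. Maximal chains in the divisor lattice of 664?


A maximal chain goes from the minimum element to a maximal element via cover relations.
Counting all min-to-max paths in the cover graph.
Total maximal chains: 4


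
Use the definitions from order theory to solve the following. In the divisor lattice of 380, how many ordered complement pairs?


Complement pair (a,b): a meet b = bottom, a join b = top.
Here: gcd(a,b)=1 and lcm(a,b)=380, i.e. a*b=380 with a,b coprime.
Pairs found: (1,380), (4,95), (5,76), (19,20), ... (4 more)
Total ordered pairs: 8


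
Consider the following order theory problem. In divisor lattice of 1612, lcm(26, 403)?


Join=lcm.
gcd(26,403)=13
lcm=806


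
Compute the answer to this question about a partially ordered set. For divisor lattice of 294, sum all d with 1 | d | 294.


Interval [1,294] in divisors of 294: [1, 2, 3, 6, 7, 14, 21, 42, 49, 98, 147, 294]
Sum = 684


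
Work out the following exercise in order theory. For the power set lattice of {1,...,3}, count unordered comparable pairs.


A comparable pair {a,b} has a < b or b < a in the order.
Count unordered pairs where one element is strictly below the other.
Examples: {{},{1}}, {{},{2}}, {{},{3}}, {{},{1,2}}, ...
Total comparable pairs: 19


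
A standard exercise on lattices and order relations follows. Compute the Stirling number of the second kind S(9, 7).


S(n,k) = k*S(n-1,k) + S(n-1,k-1).
S(8,7) = 28, S(8,6) = 266
S(9,7) = 7*28 + 266 = 196 + 266
S(9,7) = 462


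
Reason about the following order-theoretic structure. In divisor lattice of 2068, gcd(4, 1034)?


Meet=gcd.
gcd(4,1034)=2


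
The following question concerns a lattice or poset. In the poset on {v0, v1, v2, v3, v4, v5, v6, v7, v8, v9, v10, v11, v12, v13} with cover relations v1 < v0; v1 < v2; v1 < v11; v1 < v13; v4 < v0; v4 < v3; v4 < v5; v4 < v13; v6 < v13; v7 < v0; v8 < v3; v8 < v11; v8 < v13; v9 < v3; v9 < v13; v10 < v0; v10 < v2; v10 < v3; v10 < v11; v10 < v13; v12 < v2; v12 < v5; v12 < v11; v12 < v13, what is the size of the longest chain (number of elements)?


A chain is a totally ordered subset; we count the number of elements in a maximum chain.
Compute, for each element x, the size of the longest chain ending at x:
  v1: 1
  v4: 1
  v6: 1
  v7: 1
  v8: 1
  v9: 1
  ...
A maximum chain: v1 < v0
Number of elements in the longest chain: 2


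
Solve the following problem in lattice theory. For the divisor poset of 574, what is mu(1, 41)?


In a divisor lattice, mu(a,b) = mu(b/a) where mu is the classical Mobius function.
b/a = 41/1 = 41
Prime factorization of 41: primes [41]
41 is squarefree with 1 prime factor(s), so mu(41) = (-1)^1 = -1


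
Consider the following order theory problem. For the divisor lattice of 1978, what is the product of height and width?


Height = length of longest chain minus 1; width = size of largest antichain.
A maximum chain: 1 | 43 | 989 | 1978  (height 3).
A maximum antichain: {2, 23, 43}  (width 3).
Product = 3 * 3 = 9


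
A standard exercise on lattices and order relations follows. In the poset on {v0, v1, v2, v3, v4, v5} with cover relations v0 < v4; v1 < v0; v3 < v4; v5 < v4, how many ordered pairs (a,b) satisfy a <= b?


The order relation is {(a,b) : a <= b}, reflexive so it includes (a,a).
Examples: (v0,v0), (v0,v4), (v1,v0), (v1,v1), (v1,v4), ...
Total ordered pairs: 11


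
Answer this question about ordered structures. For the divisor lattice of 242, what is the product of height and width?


Height = length of longest chain minus 1; width = size of largest antichain.
A maximum chain: 1 | 11 | 121 | 242  (height 3).
A maximum antichain: {2, 11}  (width 2).
Product = 3 * 2 = 6


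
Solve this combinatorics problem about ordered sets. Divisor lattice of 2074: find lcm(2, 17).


In a divisor lattice, join = lcm (least common multiple).
gcd(2,17) = 1
lcm(2,17) = 2*17/gcd = 34/1 = 34


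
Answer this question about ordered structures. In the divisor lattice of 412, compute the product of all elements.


Divisors of 412: [1, 2, 4, 103, 206, 412]
Product = n^(d(n)/2) = 412^(6/2)
Product = 69934528


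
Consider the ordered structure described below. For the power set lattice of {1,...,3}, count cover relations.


A cover relation a -< b holds when a < b with no c strictly between.
Cover relations:
  {} -< {1}
  {} -< {2}
  {} -< {3}
  {1} -< {1,2}
  {1} -< {1,3}
  {2} -< {1,2}
  {2} -< {2,3}
  {3} -< {1,3}
  ...4 more
Total: 12


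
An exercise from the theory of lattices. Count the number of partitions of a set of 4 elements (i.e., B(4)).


B(n) = number of set partitions of an n-element set.
B(n) satisfies the recurrence: B(n+1) = sum_k C(n,k)*B(k).
B(4) = 15


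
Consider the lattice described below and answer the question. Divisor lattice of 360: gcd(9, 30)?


Meet=gcd.
gcd(9,30)=3


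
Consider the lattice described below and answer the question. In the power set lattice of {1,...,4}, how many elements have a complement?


An element a is complemented if some b has a meet b = bottom, a join b = top.
every subset A has complement S\A, so all elements are complemented.
Complemented elements: {}, {1}, {2}, {3}, {4}, {1,2}, ... (10 more)
Count: 16


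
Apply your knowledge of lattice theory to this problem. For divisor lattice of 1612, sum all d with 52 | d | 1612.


Interval [52,1612] in divisors of 1612: [52, 1612]
Sum = 1664


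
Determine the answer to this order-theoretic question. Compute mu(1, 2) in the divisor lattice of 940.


In a divisor lattice, mu(a,b) = mu(b/a) where mu is the classical Mobius function.
b/a = 2/1 = 2
Prime factorization of 2: primes [2]
2 is squarefree with 1 prime factor(s), so mu(2) = (-1)^1 = -1


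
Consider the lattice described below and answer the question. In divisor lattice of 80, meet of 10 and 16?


In a divisor lattice, meet = gcd (greatest common divisor).
By Euclidean algorithm or factoring: gcd(10,16) = 2


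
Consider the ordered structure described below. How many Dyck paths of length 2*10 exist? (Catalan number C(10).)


C(n) = C(2n, n) / (n+1).
C(20, 10) = 184756
C(10) = 184756 / 11 = 16796


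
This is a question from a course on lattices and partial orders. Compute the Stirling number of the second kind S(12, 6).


S(n,k) = k*S(n-1,k) + S(n-1,k-1).
S(11,6) = 179487, S(11,5) = 246730
S(12,6) = 6*179487 + 246730 = 1076922 + 246730
S(12,6) = 1323652


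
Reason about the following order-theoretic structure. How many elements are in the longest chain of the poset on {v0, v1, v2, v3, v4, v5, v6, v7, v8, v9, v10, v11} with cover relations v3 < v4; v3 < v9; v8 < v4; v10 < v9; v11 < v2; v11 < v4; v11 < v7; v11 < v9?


A chain is a totally ordered subset; we count the number of elements in a maximum chain.
Compute, for each element x, the size of the longest chain ending at x:
  v0: 1
  v1: 1
  v3: 1
  v5: 1
  v6: 1
  v8: 1
  ...
A maximum chain: v11 < v2
Number of elements in the longest chain: 2


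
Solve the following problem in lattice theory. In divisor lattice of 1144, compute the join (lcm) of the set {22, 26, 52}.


In a divisor lattice, join = lcm (least common multiple).
Compute lcm iteratively: start with first element, then lcm(current, next).
Elements: [22, 26, 52]
lcm(22,26) = 286
lcm(286,52) = 572
Final lcm = 572


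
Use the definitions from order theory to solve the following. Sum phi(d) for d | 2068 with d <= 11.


Divisors of 2068 up to 11: [1, 2, 4, 11]
phi values: [1, 1, 2, 10]
Sum = 14


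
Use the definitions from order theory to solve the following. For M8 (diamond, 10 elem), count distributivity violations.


Distributive law: a ^ (b v c) = (a ^ b) v (a ^ c).
Check all 10^3 = 1000 ordered triples (a,b,c).
  e.g. a=a1, b=a2, c=a3: lhs=a1 != rhs=0
  e.g. a=a1, b=a2, c=a4: lhs=a1 != rhs=0
Total violating triples: 336


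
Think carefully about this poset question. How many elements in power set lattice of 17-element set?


Power set = 2^n.
2^17 = 131072


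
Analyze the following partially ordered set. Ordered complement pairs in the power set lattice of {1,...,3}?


Complement pair (a,b): a meet b = bottom, a join b = top.
Here: A intersect B = {} and A union B = {1,...,3}.
Pairs found: ({},{1,2,3}), ({1},{2,3}), ({2},{1,3}), ({3},{1,2}), ... (4 more)
Total ordered pairs: 8


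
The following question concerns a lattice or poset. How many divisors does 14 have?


Divisors of 14: [1, 2, 7, 14]
Count: 4


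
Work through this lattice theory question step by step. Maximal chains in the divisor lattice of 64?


A maximal chain goes from the minimum element to a maximal element via cover relations.
Counting all min-to-max paths in the cover graph.
Total maximal chains: 1


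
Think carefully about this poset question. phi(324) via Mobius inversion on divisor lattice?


phi(n) = n * prod_{p|n} (1 - 1/p).
Prime divisors of 324: [2, 3]
phi(324) = 324 * (1 - 1/2) * (1 - 1/3)
phi(324) = 108


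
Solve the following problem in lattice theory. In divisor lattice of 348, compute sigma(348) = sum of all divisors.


sigma(n) = sum of divisors.
Divisors of 348: [1, 2, 3, 4, 6, 12, 29, 58, 87, 116, 174, 348]
Sum = 840


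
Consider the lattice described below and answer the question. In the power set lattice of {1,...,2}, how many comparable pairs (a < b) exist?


A comparable pair {a,b} has a < b or b < a in the order.
Count unordered pairs where one element is strictly below the other.
Examples: {{},{1}}, {{},{2}}, {{},{1,2}}, {{1},{1,2}}, ...
Total comparable pairs: 5


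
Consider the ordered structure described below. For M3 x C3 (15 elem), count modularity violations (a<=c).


Modular law: if a <= c then a v (b ^ c) = (a v b) ^ c.
Check all triples (a,b,c) with a <= c among 15 elements.
This lattice is modular (diamonds M_m and their chain-products are modular).
Total violating triples: 0


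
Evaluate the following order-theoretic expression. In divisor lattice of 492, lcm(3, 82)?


Join=lcm.
gcd(3,82)=1
lcm=246


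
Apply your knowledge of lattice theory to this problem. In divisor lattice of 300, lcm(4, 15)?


Join=lcm.
gcd(4,15)=1
lcm=60


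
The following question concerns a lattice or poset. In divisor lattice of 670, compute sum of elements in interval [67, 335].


Interval [67,335] in divisors of 670: [67, 335]
Sum = 402


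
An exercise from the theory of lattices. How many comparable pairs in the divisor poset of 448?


A comparable pair {a,b} has a < b or b < a in the order.
Count unordered pairs where one element is strictly below the other.
Examples: {1,2}, {1,4}, {1,7}, {1,8}, ...
Total comparable pairs: 70


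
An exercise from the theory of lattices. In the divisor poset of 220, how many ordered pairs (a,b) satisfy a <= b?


The order relation is {(a,b) : a <= b}, reflexive so it includes (a,a).
Examples: (1,1), (1,10), (1,11), (1,110), (1,2), ...
Total ordered pairs: 54


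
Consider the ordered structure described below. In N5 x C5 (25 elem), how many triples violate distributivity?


Distributive law: a ^ (b v c) = (a ^ b) v (a ^ c).
Check all 25^3 = 15625 ordered triples (a,b,c).
  e.g. a=(b,0), b=(a,0), c=(c,0): lhs=(b,0) != rhs=(a,0)
  e.g. a=(b,0), b=(a,0), c=(c,1): lhs=(b,0) != rhs=(a,0)
Total violating triples: 250


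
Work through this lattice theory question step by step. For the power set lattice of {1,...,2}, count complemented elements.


An element a is complemented if some b has a meet b = bottom, a join b = top.
every subset A has complement S\A, so all elements are complemented.
Complemented elements: {}, {1}, {2}, {1,2}
Count: 4


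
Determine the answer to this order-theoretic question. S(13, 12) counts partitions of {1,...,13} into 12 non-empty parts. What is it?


S(n,k) = k*S(n-1,k) + S(n-1,k-1).
S(12,12) = 1, S(12,11) = 66
S(13,12) = 12*1 + 66 = 12 + 66
S(13,12) = 78


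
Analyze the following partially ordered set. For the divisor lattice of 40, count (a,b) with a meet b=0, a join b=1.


Complement pair (a,b): a meet b = bottom, a join b = top.
Here: gcd(a,b)=1 and lcm(a,b)=40, i.e. a*b=40 with a,b coprime.
Pairs found: (1,40), (5,8), (8,5), (40,1)
Total ordered pairs: 4


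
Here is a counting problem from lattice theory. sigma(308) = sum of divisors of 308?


sigma(n) = sum of divisors.
Divisors of 308: [1, 2, 4, 7, 11, 14, 22, 28, 44, 77, 154, 308]
Sum = 672


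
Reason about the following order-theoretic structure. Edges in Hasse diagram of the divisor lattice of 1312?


A cover relation a -< b holds when a < b with no c strictly between.
Cover relations:
  1 -< 2
  1 -< 41
  2 -< 4
  2 -< 82
  4 -< 8
  4 -< 164
  8 -< 16
  8 -< 328
  ...8 more
Total: 16


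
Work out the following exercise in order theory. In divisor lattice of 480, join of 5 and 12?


In a divisor lattice, join = lcm (least common multiple).
gcd(5,12) = 1
lcm(5,12) = 5*12/gcd = 60/1 = 60


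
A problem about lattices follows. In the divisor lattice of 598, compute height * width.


Height = length of longest chain minus 1; width = size of largest antichain.
A maximum chain: 1 | 23 | 299 | 598  (height 3).
A maximum antichain: {2, 13, 23}  (width 3).
Product = 3 * 3 = 9


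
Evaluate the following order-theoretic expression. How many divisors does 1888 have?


Divisors of 1888: [1, 2, 4, 8, 16, 32, 59, 118, 236, 472, 944, 1888]
Count: 12


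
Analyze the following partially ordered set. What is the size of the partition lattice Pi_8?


B(n) = number of set partitions of an n-element set.
B(n) satisfies the recurrence: B(n+1) = sum_k C(n,k)*B(k).
B(8) = 4140


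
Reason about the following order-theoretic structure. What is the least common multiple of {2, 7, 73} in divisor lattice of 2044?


In a divisor lattice, join = lcm (least common multiple).
Compute lcm iteratively: start with first element, then lcm(current, next).
Elements: [2, 7, 73]
lcm(2,7) = 14
lcm(14,73) = 1022
Final lcm = 1022


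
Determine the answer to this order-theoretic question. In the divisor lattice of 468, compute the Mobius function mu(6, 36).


In a divisor lattice, mu(a,b) = mu(b/a) where mu is the classical Mobius function.
b/a = 36/6 = 6
Prime factorization of 6: primes [2, 3]
6 is squarefree with 2 prime factor(s), so mu(6) = (-1)^2 = 1


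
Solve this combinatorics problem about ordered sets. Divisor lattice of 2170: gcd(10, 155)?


Meet=gcd.
gcd(10,155)=5


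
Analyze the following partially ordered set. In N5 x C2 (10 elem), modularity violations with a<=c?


Modular law: if a <= c then a v (b ^ c) = (a v b) ^ c.
Check all triples (a,b,c) with a <= c among 10 elements.
  e.g. a=(a,0), b=(c,0), c=(b,0): lhs=(a,0) != rhs=(b,0)
  e.g. a=(a,0), b=(c,1), c=(b,0): lhs=(a,0) != rhs=(b,0)
Total violating triples: 6


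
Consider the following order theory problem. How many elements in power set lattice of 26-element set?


Power set = 2^n.
2^26 = 67108864


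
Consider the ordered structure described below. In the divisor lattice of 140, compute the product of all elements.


Divisors of 140: [1, 2, 4, 5, 7, 10, 14, 20, 28, 35, 70, 140]
Product = n^(d(n)/2) = 140^(12/2)
Product = 7529536000000


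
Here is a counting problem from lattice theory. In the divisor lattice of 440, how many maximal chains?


A maximal chain goes from the minimum element to a maximal element via cover relations.
Counting all min-to-max paths in the cover graph.
Total maximal chains: 20


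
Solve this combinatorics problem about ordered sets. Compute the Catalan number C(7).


C(n) = C(2n, n) / (n+1).
C(14, 7) = 3432
C(7) = 3432 / 8 = 429


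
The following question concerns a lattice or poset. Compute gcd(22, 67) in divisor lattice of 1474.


In a divisor lattice, meet = gcd (greatest common divisor).
By Euclidean algorithm or factoring: gcd(22,67) = 1


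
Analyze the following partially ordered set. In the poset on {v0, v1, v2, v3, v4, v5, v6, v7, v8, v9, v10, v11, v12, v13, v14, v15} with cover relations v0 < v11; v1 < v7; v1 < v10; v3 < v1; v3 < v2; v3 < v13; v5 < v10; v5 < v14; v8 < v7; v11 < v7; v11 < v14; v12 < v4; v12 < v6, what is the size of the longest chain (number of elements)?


A chain is a totally ordered subset; we count the number of elements in a maximum chain.
Compute, for each element x, the size of the longest chain ending at x:
  v0: 1
  v3: 1
  v5: 1
  v8: 1
  v9: 1
  v12: 1
  ...
A maximum chain: v3 < v1 < v7
Number of elements in the longest chain: 3


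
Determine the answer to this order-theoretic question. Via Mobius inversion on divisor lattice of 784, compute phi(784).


phi(n) = n * prod_{p|n} (1 - 1/p).
Prime divisors of 784: [2, 7]
phi(784) = 784 * (1 - 1/2) * (1 - 1/7)
phi(784) = 336


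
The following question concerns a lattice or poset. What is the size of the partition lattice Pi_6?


B(n) = number of set partitions of an n-element set.
B(n) satisfies the recurrence: B(n+1) = sum_k C(n,k)*B(k).
B(6) = 203


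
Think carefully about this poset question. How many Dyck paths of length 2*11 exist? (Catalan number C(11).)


C(n) = C(2n, n) / (n+1).
C(22, 11) = 705432
C(11) = 705432 / 12 = 58786


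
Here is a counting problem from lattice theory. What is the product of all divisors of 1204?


Divisors of 1204: [1, 2, 4, 7, 14, 28, 43, 86, 172, 301, 602, 1204]
Product = n^(d(n)/2) = 1204^(12/2)
Product = 3046203561376976896


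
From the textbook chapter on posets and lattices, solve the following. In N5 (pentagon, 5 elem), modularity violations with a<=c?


Modular law: if a <= c then a v (b ^ c) = (a v b) ^ c.
Check all triples (a,b,c) with a <= c among 5 elements.
  e.g. a=a, b=c, c=b: lhs=a != rhs=b
Total violating triples: 1


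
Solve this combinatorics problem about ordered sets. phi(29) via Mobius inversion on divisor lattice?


phi(n) = n * prod_{p|n} (1 - 1/p).
Prime divisors of 29: [29]
phi(29) = 29 * (1 - 1/29)
phi(29) = 28


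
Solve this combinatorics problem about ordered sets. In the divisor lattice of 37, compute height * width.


Height = length of longest chain minus 1; width = size of largest antichain.
A maximum chain: 1 | 37  (height 1).
A maximum antichain: {1}  (width 1).
Product = 1 * 1 = 1


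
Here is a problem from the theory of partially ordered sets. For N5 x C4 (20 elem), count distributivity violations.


Distributive law: a ^ (b v c) = (a ^ b) v (a ^ c).
Check all 20^3 = 8000 ordered triples (a,b,c).
  e.g. a=(b,0), b=(a,0), c=(c,0): lhs=(b,0) != rhs=(a,0)
  e.g. a=(b,0), b=(a,0), c=(c,1): lhs=(b,0) != rhs=(a,0)
Total violating triples: 128


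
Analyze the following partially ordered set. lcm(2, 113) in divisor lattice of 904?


Join=lcm.
gcd(2,113)=1
lcm=226


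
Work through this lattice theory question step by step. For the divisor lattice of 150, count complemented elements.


An element a is complemented if some b has a meet b = bottom, a join b = top.
a is complemented iff gcd(a, n/a)=1, i.e. a is a unitary divisor of 150.
Complemented elements: 1, 2, 3, 6, 25, 50, ... (2 more)
Count: 8


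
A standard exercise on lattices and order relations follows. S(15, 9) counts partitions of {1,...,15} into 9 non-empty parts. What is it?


S(n,k) = k*S(n-1,k) + S(n-1,k-1).
S(14,9) = 5135130, S(14,8) = 20912320
S(15,9) = 9*5135130 + 20912320 = 46216170 + 20912320
S(15,9) = 67128490


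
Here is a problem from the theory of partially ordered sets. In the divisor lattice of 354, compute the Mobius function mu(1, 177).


In a divisor lattice, mu(a,b) = mu(b/a) where mu is the classical Mobius function.
b/a = 177/1 = 177
Prime factorization of 177: primes [3, 59]
177 is squarefree with 2 prime factor(s), so mu(177) = (-1)^2 = 1


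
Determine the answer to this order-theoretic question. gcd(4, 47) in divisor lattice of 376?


Meet=gcd.
gcd(4,47)=1


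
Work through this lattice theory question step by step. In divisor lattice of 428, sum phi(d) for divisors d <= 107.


Divisors of 428 up to 107: [1, 2, 4, 107]
phi values: [1, 1, 2, 106]
Sum = 110


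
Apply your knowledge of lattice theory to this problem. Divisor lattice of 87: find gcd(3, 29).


In a divisor lattice, meet = gcd (greatest common divisor).
By Euclidean algorithm or factoring: gcd(3,29) = 1


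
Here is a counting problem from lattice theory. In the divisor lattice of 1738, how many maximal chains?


A maximal chain goes from the minimum element to a maximal element via cover relations.
Counting all min-to-max paths in the cover graph.
Total maximal chains: 6


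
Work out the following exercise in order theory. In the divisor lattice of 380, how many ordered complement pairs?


Complement pair (a,b): a meet b = bottom, a join b = top.
Here: gcd(a,b)=1 and lcm(a,b)=380, i.e. a*b=380 with a,b coprime.
Pairs found: (1,380), (4,95), (5,76), (19,20), ... (4 more)
Total ordered pairs: 8


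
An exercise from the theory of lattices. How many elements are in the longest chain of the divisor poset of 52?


A chain is a totally ordered subset; we count the number of elements in a maximum chain.
Compute, for each element x, the size of the longest chain ending at x:
  1: 1
  2: 2
  13: 2
  4: 3
  26: 3
  52: 4
A maximum chain: 1 < 2 < 4 < 52
Number of elements in the longest chain: 4


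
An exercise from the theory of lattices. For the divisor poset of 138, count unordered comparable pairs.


A comparable pair {a,b} has a < b or b < a in the order.
Count unordered pairs where one element is strictly below the other.
Examples: {1,2}, {1,3}, {1,6}, {1,23}, ...
Total comparable pairs: 19


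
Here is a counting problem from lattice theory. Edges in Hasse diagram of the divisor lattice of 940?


A cover relation a -< b holds when a < b with no c strictly between.
Cover relations:
  1 -< 2
  1 -< 5
  1 -< 47
  2 -< 4
  2 -< 10
  2 -< 94
  4 -< 20
  4 -< 188
  ...12 more
Total: 20


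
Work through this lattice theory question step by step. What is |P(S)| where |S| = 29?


Power set = 2^n.
2^29 = 536870912


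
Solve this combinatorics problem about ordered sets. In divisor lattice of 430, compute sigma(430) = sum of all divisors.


sigma(n) = sum of divisors.
Divisors of 430: [1, 2, 5, 10, 43, 86, 215, 430]
Sum = 792


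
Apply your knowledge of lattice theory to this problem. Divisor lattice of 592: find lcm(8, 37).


In a divisor lattice, join = lcm (least common multiple).
gcd(8,37) = 1
lcm(8,37) = 8*37/gcd = 296/1 = 296


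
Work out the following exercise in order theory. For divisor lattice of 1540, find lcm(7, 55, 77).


In a divisor lattice, join = lcm (least common multiple).
Compute lcm iteratively: start with first element, then lcm(current, next).
Elements: [7, 55, 77]
lcm(7,55) = 385
lcm(385,77) = 385
Final lcm = 385


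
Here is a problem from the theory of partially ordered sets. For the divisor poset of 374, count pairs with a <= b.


The order relation is {(a,b) : a <= b}, reflexive so it includes (a,a).
Examples: (1,1), (1,11), (1,17), (1,187), (1,2), ...
Total ordered pairs: 27


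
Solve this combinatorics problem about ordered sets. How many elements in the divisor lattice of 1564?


Divisors of 1564: [1, 2, 4, 17, 23, 34, 46, 68, 92, 391, 782, 1564]
Count: 12


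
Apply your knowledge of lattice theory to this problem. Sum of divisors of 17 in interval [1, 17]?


Interval [1,17] in divisors of 17: [1, 17]
Sum = 18


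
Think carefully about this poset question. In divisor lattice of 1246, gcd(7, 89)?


Meet=gcd.
gcd(7,89)=1


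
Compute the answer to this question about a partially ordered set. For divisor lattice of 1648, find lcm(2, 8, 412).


In a divisor lattice, join = lcm (least common multiple).
Compute lcm iteratively: start with first element, then lcm(current, next).
Elements: [2, 8, 412]
lcm(2,8) = 8
lcm(8,412) = 824
Final lcm = 824


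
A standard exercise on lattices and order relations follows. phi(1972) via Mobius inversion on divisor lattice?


phi(n) = n * prod_{p|n} (1 - 1/p).
Prime divisors of 1972: [2, 17, 29]
phi(1972) = 1972 * (1 - 1/2) * (1 - 1/17) * (1 - 1/29)
phi(1972) = 896


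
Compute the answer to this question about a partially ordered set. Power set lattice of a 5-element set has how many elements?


Power set = 2^n.
2^5 = 32


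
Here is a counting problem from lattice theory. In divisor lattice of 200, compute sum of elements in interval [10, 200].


Interval [10,200] in divisors of 200: [10, 20, 40, 50, 100, 200]
Sum = 420


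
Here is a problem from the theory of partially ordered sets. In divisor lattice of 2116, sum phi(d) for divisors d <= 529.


Divisors of 2116 up to 529: [1, 2, 4, 23, 46, 92, 529]
phi values: [1, 1, 2, 22, 22, 44, 506]
Sum = 598


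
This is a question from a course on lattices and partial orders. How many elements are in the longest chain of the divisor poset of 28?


A chain is a totally ordered subset; we count the number of elements in a maximum chain.
Compute, for each element x, the size of the longest chain ending at x:
  1: 1
  2: 2
  7: 2
  4: 3
  14: 3
  28: 4
A maximum chain: 1 < 2 < 4 < 28
Number of elements in the longest chain: 4


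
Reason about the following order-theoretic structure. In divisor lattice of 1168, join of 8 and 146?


In a divisor lattice, join = lcm (least common multiple).
gcd(8,146) = 2
lcm(8,146) = 8*146/gcd = 1168/2 = 584


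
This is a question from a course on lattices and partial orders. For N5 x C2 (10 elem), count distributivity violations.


Distributive law: a ^ (b v c) = (a ^ b) v (a ^ c).
Check all 10^3 = 1000 ordered triples (a,b,c).
  e.g. a=(b,0), b=(a,0), c=(c,0): lhs=(b,0) != rhs=(a,0)
  e.g. a=(b,0), b=(a,0), c=(c,1): lhs=(b,0) != rhs=(a,0)
Total violating triples: 16


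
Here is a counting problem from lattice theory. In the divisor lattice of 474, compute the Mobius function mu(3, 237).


In a divisor lattice, mu(a,b) = mu(b/a) where mu is the classical Mobius function.
b/a = 237/3 = 79
Prime factorization of 79: primes [79]
79 is squarefree with 1 prime factor(s), so mu(79) = (-1)^1 = -1


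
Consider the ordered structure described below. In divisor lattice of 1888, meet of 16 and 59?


In a divisor lattice, meet = gcd (greatest common divisor).
By Euclidean algorithm or factoring: gcd(16,59) = 1


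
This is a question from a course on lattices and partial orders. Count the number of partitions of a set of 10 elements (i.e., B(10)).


B(n) = number of set partitions of an n-element set.
B(n) satisfies the recurrence: B(n+1) = sum_k C(n,k)*B(k).
B(10) = 115975


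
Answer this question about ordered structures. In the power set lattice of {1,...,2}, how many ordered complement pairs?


Complement pair (a,b): a meet b = bottom, a join b = top.
Here: A intersect B = {} and A union B = {1,...,2}.
Pairs found: ({},{1,2}), ({1},{2}), ({2},{1}), ({1,2},{})
Total ordered pairs: 4


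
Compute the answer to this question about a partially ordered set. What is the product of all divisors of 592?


Divisors of 592: [1, 2, 4, 8, 16, 37, 74, 148, 296, 592]
Product = n^(d(n)/2) = 592^(10/2)
Product = 72712409055232


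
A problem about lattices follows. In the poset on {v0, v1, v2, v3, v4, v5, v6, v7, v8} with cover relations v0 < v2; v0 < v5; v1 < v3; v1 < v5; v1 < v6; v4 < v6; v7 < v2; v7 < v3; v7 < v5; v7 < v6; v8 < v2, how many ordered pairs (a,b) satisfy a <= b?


The order relation is {(a,b) : a <= b}, reflexive so it includes (a,a).
Examples: (v0,v0), (v0,v2), (v0,v5), (v1,v1), (v1,v3), ...
Total ordered pairs: 20


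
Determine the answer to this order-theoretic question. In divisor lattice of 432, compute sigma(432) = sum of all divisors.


sigma(n) = sum of divisors.
Divisors of 432: [1, 2, 3, 4, 6, 8, 9, 12, 16, 18, 24, 27, 36, 48, 54, 72, 108, 144, 216, 432]
Sum = 1240


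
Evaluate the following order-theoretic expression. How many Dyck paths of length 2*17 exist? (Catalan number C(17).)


C(n) = C(2n, n) / (n+1).
C(34, 17) = 2333606220
C(17) = 2333606220 / 18 = 129644790


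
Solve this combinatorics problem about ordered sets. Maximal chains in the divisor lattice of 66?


A maximal chain goes from the minimum element to a maximal element via cover relations.
Counting all min-to-max paths in the cover graph.
Total maximal chains: 6


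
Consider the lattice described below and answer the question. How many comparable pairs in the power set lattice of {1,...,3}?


A comparable pair {a,b} has a < b or b < a in the order.
Count unordered pairs where one element is strictly below the other.
Examples: {{},{1}}, {{},{2}}, {{},{3}}, {{},{1,2}}, ...
Total comparable pairs: 19


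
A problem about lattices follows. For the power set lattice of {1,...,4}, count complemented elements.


An element a is complemented if some b has a meet b = bottom, a join b = top.
every subset A has complement S\A, so all elements are complemented.
Complemented elements: {}, {1}, {2}, {3}, {4}, {1,2}, ... (10 more)
Count: 16


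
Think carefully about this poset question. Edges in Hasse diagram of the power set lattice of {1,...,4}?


A cover relation a -< b holds when a < b with no c strictly between.
Cover relations:
  {} -< {1}
  {} -< {2}
  {} -< {3}
  {} -< {4}
  {1} -< {1,2}
  {1} -< {1,3}
  {1} -< {1,4}
  {2} -< {1,2}
  ...24 more
Total: 32


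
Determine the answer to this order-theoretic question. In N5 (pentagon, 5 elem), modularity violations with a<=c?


Modular law: if a <= c then a v (b ^ c) = (a v b) ^ c.
Check all triples (a,b,c) with a <= c among 5 elements.
  e.g. a=a, b=c, c=b: lhs=a != rhs=b
Total violating triples: 1


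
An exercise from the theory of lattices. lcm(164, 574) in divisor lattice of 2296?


Join=lcm.
gcd(164,574)=82
lcm=1148


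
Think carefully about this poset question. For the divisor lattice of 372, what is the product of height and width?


Height = length of longest chain minus 1; width = size of largest antichain.
A maximum chain: 1 | 31 | 93 | 186 | 372  (height 4).
A maximum antichain: {4, 6, 62, 93}  (width 4).
Product = 4 * 4 = 16


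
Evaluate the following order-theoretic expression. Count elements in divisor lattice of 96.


Divisors of 96: [1, 2, 3, 4, 6, 8, 12, 16, 24, 32, 48, 96]
Count: 12


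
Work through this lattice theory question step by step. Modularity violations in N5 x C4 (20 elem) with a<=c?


Modular law: if a <= c then a v (b ^ c) = (a v b) ^ c.
Check all triples (a,b,c) with a <= c among 20 elements.
  e.g. a=(a,0), b=(c,0), c=(b,0): lhs=(a,0) != rhs=(b,0)
  e.g. a=(a,0), b=(c,1), c=(b,0): lhs=(a,0) != rhs=(b,0)
Total violating triples: 40


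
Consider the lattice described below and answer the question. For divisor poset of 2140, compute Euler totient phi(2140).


phi(n) = n * prod_{p|n} (1 - 1/p).
Prime divisors of 2140: [2, 5, 107]
phi(2140) = 2140 * (1 - 1/2) * (1 - 1/5) * (1 - 1/107)
phi(2140) = 848


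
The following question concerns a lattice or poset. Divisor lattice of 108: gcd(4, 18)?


Meet=gcd.
gcd(4,18)=2


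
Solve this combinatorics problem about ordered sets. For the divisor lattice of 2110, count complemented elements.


An element a is complemented if some b has a meet b = bottom, a join b = top.
a is complemented iff gcd(a, n/a)=1, i.e. a is a unitary divisor of 2110.
Complemented elements: 1, 2, 5, 10, 211, 422, ... (2 more)
Count: 8


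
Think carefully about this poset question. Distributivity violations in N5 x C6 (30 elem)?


Distributive law: a ^ (b v c) = (a ^ b) v (a ^ c).
Check all 30^3 = 27000 ordered triples (a,b,c).
  e.g. a=(b,0), b=(a,0), c=(c,0): lhs=(b,0) != rhs=(a,0)
  e.g. a=(b,0), b=(a,0), c=(c,1): lhs=(b,0) != rhs=(a,0)
Total violating triples: 432


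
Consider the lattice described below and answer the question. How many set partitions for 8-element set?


B(n) = number of set partitions of an n-element set.
B(n) satisfies the recurrence: B(n+1) = sum_k C(n,k)*B(k).
B(8) = 4140


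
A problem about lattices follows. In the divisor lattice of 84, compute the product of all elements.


Divisors of 84: [1, 2, 3, 4, 6, 7, 12, 14, 21, 28, 42, 84]
Product = n^(d(n)/2) = 84^(12/2)
Product = 351298031616


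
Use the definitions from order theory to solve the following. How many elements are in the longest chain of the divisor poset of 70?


A chain is a totally ordered subset; we count the number of elements in a maximum chain.
Compute, for each element x, the size of the longest chain ending at x:
  1: 1
  2: 2
  5: 2
  7: 2
  10: 3
  14: 3
  ...
A maximum chain: 1 < 2 < 10 < 70
Number of elements in the longest chain: 4


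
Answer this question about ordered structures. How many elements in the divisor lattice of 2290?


Divisors of 2290: [1, 2, 5, 10, 229, 458, 1145, 2290]
Count: 8


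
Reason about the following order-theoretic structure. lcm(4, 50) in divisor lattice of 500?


Join=lcm.
gcd(4,50)=2
lcm=100


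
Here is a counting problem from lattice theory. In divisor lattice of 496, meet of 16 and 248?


In a divisor lattice, meet = gcd (greatest common divisor).
By Euclidean algorithm or factoring: gcd(16,248) = 8


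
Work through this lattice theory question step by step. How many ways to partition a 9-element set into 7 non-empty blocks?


S(n,k) = k*S(n-1,k) + S(n-1,k-1).
S(8,7) = 28, S(8,6) = 266
S(9,7) = 7*28 + 266 = 196 + 266
S(9,7) = 462


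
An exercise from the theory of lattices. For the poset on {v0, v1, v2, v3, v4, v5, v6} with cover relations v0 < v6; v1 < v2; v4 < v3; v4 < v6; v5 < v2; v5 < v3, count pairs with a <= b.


The order relation is {(a,b) : a <= b}, reflexive so it includes (a,a).
Examples: (v0,v0), (v0,v6), (v1,v1), (v1,v2), (v2,v2), ...
Total ordered pairs: 13


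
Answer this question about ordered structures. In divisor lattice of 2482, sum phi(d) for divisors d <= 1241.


Divisors of 2482 up to 1241: [1, 2, 17, 34, 73, 146, 1241]
phi values: [1, 1, 16, 16, 72, 72, 1152]
Sum = 1330


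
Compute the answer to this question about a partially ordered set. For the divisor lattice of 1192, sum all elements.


sigma(n) = sum of divisors.
Divisors of 1192: [1, 2, 4, 8, 149, 298, 596, 1192]
Sum = 2250


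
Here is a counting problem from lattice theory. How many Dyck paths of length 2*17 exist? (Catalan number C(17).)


C(n) = C(2n, n) / (n+1).
C(34, 17) = 2333606220
C(17) = 2333606220 / 18 = 129644790


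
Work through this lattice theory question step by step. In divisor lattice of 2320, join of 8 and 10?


In a divisor lattice, join = lcm (least common multiple).
gcd(8,10) = 2
lcm(8,10) = 8*10/gcd = 80/2 = 40


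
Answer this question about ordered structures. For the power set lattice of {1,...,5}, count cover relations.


A cover relation a -< b holds when a < b with no c strictly between.
Cover relations:
  {} -< {1}
  {} -< {2}
  {} -< {3}
  {} -< {4}
  {} -< {5}
  {1} -< {1,2}
  {1} -< {1,3}
  {1} -< {1,4}
  ...72 more
Total: 80


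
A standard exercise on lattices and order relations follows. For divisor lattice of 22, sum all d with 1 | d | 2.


Interval [1,2] in divisors of 22: [1, 2]
Sum = 3


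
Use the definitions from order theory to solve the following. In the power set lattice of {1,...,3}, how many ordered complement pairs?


Complement pair (a,b): a meet b = bottom, a join b = top.
Here: A intersect B = {} and A union B = {1,...,3}.
Pairs found: ({},{1,2,3}), ({1},{2,3}), ({2},{1,3}), ({3},{1,2}), ... (4 more)
Total ordered pairs: 8


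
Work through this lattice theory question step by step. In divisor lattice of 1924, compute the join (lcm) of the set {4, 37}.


In a divisor lattice, join = lcm (least common multiple).
Compute lcm iteratively: start with first element, then lcm(current, next).
Elements: [4, 37]
lcm(4,37) = 148
Final lcm = 148


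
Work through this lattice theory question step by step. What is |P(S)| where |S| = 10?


Power set = 2^n.
2^10 = 1024


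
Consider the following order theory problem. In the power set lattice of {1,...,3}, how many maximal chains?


A maximal chain goes from the minimum element to a maximal element via cover relations.
Counting all min-to-max paths in the cover graph.
Total maximal chains: 6


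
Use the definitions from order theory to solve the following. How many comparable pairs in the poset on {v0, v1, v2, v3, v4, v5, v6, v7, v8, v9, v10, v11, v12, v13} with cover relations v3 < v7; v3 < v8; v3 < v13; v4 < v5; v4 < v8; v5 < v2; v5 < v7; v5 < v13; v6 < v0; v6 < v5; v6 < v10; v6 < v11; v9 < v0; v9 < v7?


A comparable pair {a,b} has a < b or b < a in the order.
Count unordered pairs where one element is strictly below the other.
Examples: {v0,v6}, {v0,v9}, {v2,v4}, {v2,v5}, ...
Total comparable pairs: 20
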